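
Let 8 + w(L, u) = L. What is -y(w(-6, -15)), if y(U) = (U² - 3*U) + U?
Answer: -224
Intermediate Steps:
w(L, u) = -8 + L
y(U) = U² - 2*U
-y(w(-6, -15)) = -(-8 - 6)*(-2 + (-8 - 6)) = -(-14)*(-2 - 14) = -(-14)*(-16) = -1*224 = -224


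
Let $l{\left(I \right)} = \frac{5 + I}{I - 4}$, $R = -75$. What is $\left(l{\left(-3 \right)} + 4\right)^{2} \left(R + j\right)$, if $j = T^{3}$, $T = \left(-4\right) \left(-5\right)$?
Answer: $\frac{5357300}{49} \approx 1.0933 \cdot 10^{5}$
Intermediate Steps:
$l{\left(I \right)} = \frac{5 + I}{-4 + I}$
$T = 20$
$j = 8000$ ($j = 20^{3} = 8000$)
$\left(l{\left(-3 \right)} + 4\right)^{2} \left(R + j\right) = \left(\frac{5 - 3}{-4 - 3} + 4\right)^{2} \left(-75 + 8000\right) = \left(\frac{1}{-7} \cdot 2 + 4\right)^{2} \cdot 7925 = \left(\left(- \frac{1}{7}\right) 2 + 4\right)^{2} \cdot 7925 = \left(- \frac{2}{7} + 4\right)^{2} \cdot 7925 = \left(\frac{26}{7}\right)^{2} \cdot 7925 = \frac{676}{49} \cdot 7925 = \frac{5357300}{49}$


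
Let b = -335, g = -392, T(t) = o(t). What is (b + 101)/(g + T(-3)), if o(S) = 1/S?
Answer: 702/1177 ≈ 0.59643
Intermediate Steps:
T(t) = 1/t
(b + 101)/(g + T(-3)) = (-335 + 101)/(-392 + 1/(-3)) = -234/(-392 - ⅓) = -234/(-1177/3) = -234*(-3/1177) = 702/1177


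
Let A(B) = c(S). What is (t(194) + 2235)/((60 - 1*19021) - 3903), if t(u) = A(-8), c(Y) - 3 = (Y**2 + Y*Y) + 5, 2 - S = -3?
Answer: -2293/22864 ≈ -0.10029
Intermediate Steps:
S = 5 (S = 2 - 1*(-3) = 2 + 3 = 5)
c(Y) = 8 + 2*Y**2 (c(Y) = 3 + ((Y**2 + Y*Y) + 5) = 3 + ((Y**2 + Y**2) + 5) = 3 + (2*Y**2 + 5) = 3 + (5 + 2*Y**2) = 8 + 2*Y**2)
A(B) = 58 (A(B) = 8 + 2*5**2 = 8 + 2*25 = 8 + 50 = 58)
t(u) = 58
(t(194) + 2235)/((60 - 1*19021) - 3903) = (58 + 2235)/((60 - 1*19021) - 3903) = 2293/((60 - 19021) - 3903) = 2293/(-18961 - 3903) = 2293/(-22864) = 2293*(-1/22864) = -2293/22864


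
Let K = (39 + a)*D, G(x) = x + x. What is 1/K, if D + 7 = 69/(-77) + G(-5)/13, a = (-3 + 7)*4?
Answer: -91/43370 ≈ -0.0020982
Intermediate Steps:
G(x) = 2*x
a = 16 (a = 4*4 = 16)
D = -8674/1001 (D = -7 + (69/(-77) + (2*(-5))/13) = -7 + (69*(-1/77) - 10*1/13) = -7 + (-69/77 - 10/13) = -7 - 1667/1001 = -8674/1001 ≈ -8.6653)
K = -43370/91 (K = (39 + 16)*(-8674/1001) = 55*(-8674/1001) = -43370/91 ≈ -476.59)
1/K = 1/(-43370/91) = -91/43370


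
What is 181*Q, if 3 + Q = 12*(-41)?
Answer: -89595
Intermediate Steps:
Q = -495 (Q = -3 + 12*(-41) = -3 - 492 = -495)
181*Q = 181*(-495) = -89595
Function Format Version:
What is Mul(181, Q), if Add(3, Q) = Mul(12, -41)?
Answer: -89595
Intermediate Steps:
Q = -495 (Q = Add(-3, Mul(12, -41)) = Add(-3, -492) = -495)
Mul(181, Q) = Mul(181, -495) = -89595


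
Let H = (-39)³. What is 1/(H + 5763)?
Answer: -1/53556 ≈ -1.8672e-5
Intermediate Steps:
H = -59319
1/(H + 5763) = 1/(-59319 + 5763) = 1/(-53556) = -1/53556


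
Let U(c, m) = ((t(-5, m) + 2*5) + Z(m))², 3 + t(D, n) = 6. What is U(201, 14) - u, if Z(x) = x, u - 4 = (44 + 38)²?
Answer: -5999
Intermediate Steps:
t(D, n) = 3 (t(D, n) = -3 + 6 = 3)
u = 6728 (u = 4 + (44 + 38)² = 4 + 82² = 4 + 6724 = 6728)
U(c, m) = (13 + m)² (U(c, m) = ((3 + 2*5) + m)² = ((3 + 10) + m)² = (13 + m)²)
U(201, 14) - u = (13 + 14)² - 1*6728 = 27² - 6728 = 729 - 6728 = -5999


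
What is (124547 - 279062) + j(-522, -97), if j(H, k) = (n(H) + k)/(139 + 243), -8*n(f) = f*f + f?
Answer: -236235289/1528 ≈ -1.5460e+5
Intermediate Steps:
n(f) = -f/8 - f²/8 (n(f) = -(f*f + f)/8 = -(f² + f)/8 = -(f + f²)/8 = -f/8 - f²/8)
j(H, k) = k/382 - H*(1 + H)/3056 (j(H, k) = (-H*(1 + H)/8 + k)/(139 + 243) = (k - H*(1 + H)/8)/382 = (k - H*(1 + H)/8)*(1/382) = k/382 - H*(1 + H)/3056)
(124547 - 279062) + j(-522, -97) = (124547 - 279062) + ((1/382)*(-97) - 1/3056*(-522)*(1 - 522)) = -154515 + (-97/382 - 1/3056*(-522)*(-521)) = -154515 + (-97/382 - 135981/1528) = -154515 - 136369/1528 = -236235289/1528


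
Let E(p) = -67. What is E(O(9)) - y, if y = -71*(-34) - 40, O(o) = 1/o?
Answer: -2441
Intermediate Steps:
y = 2374 (y = 2414 - 40 = 2374)
E(O(9)) - y = -67 - 1*2374 = -67 - 2374 = -2441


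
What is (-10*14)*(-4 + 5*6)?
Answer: -3640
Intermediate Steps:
(-10*14)*(-4 + 5*6) = -140*(-4 + 30) = -140*26 = -3640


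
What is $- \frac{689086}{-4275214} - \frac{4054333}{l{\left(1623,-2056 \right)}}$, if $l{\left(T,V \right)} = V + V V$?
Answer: $- \frac{7210848862691}{9031560583560} \approx -0.79841$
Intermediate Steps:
$l{\left(T,V \right)} = V + V^{2}$
$- \frac{689086}{-4275214} - \frac{4054333}{l{\left(1623,-2056 \right)}} = - \frac{689086}{-4275214} - \frac{4054333}{\left(-2056\right) \left(1 - 2056\right)} = \left(-689086\right) \left(- \frac{1}{4275214}\right) - \frac{4054333}{\left(-2056\right) \left(-2055\right)} = \frac{344543}{2137607} - \frac{4054333}{4225080} = - \frac{7210848862691}{9031560583560}$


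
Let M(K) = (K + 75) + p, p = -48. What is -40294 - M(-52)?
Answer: -40269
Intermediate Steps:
M(K) = 27 + K (M(K) = (K + 75) - 48 = (75 + K) - 48 = 27 + K)
-40294 - M(-52) = -40294 - (27 - 52) = -40294 - 1*(-25) = -40294 + 25 = -40269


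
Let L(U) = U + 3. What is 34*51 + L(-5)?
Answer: 1732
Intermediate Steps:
L(U) = 3 + U
34*51 + L(-5) = 34*51 + (3 - 5) = 1734 - 2 = 1732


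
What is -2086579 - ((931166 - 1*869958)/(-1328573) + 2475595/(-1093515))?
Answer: -606281775839899790/290562900819 ≈ -2.0866e+6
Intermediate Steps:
-2086579 - ((931166 - 1*869958)/(-1328573) + 2475595/(-1093515)) = -2086579 - ((931166 - 869958)*(-1/1328573) + 2475595*(-1/1093515)) = -2086579 - (61208*(-1/1328573) - 495119/218703) = -2086579 - (-61208/1328573 - 495119/218703) = -2086579 - 1*(-671188108411/290562900819) = -2086579 + 671188108411/290562900819 = -606281775839899790/290562900819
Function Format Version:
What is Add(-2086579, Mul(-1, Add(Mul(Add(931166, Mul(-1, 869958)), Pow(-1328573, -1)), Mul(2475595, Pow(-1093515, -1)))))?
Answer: Rational(-606281775839899790, 290562900819) ≈ -2.0866e+6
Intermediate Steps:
Add(-2086579, Mul(-1, Add(Mul(Add(931166, Mul(-1, 869958)), Pow(-1328573, -1)), Mul(2475595, Pow(-1093515, -1))))) = Add(-2086579, Mul(-1, Add(Mul(Add(931166, -869958), Rational(-1, 1328573)), Mul(2475595, Rational(-1, 1093515))))) = Add(-2086579, Mul(-1, Add(Mul(61208, Rational(-1, 1328573)), Rational(-495119, 218703)))) = Add(-2086579, Mul(-1, Add(Rational(-61208, 1328573), Rational(-495119, 218703)))) = Add(-2086579, Mul(-1, Rational(-671188108411, 290562900819))) = Add(-2086579, Rational(671188108411, 290562900819)) = Rational(-606281775839899790, 290562900819)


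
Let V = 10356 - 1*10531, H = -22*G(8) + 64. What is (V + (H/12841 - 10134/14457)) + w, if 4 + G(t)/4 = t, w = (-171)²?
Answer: 1798581957644/61880779 ≈ 29065.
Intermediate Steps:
w = 29241
G(t) = -16 + 4*t
H = -288 (H = -22*(-16 + 4*8) + 64 = -22*(-16 + 32) + 64 = -22*16 + 64 = -352 + 64 = -288)
V = -175 (V = 10356 - 10531 = -175)
(V + (H/12841 - 10134/14457)) + w = (-175 + (-288/12841 - 10134/14457)) + 29241 = (-175 + (-288*1/12841 - 10134*1/14457)) + 29241 = (-175 + (-288/12841 - 3378/4819)) + 29241 = (-175 - 44764770/61880779) + 29241 = -10873901095/61880779 + 29241 = 1798581957644/61880779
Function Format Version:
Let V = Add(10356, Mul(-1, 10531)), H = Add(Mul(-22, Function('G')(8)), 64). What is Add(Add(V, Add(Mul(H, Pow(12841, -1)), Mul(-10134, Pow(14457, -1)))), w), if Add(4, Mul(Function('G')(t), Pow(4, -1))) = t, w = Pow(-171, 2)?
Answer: Rational(1798581957644, 61880779) ≈ 29065.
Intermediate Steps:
w = 29241
Function('G')(t) = Add(-16, Mul(4, t))
H = -288 (H = Add(Mul(-22, Add(-16, Mul(4, 8))), 64) = Add(Mul(-22, Add(-16, 32)), 64) = Add(Mul(-22, 16), 64) = Add(-352, 64) = -288)
V = -175 (V = Add(10356, -10531) = -175)
Add(Add(V, Add(Mul(H, Pow(12841, -1)), Mul(-10134, Pow(14457, -1)))), w) = Add(Add(-175, Add(Mul(-288, Pow(12841, -1)), Mul(-10134, Pow(14457, -1)))), 29241) = Add(Add(-175, Add(Mul(-288, Rational(1, 12841)), Mul(-10134, Rational(1, 14457)))), 29241) = Add(Add(-175, Add(Rational(-288, 12841), Rational(-3378, 4819))), 29241) = Add(Add(-175, Rational(-44764770, 61880779)), 29241) = Add(Rational(-10873901095, 61880779), 29241) = Rational(1798581957644, 61880779)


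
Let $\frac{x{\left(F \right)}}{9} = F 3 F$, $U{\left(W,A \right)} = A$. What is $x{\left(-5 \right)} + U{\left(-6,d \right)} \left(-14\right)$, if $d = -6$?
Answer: $759$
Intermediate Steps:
$x{\left(F \right)} = 27 F^{2}$ ($x{\left(F \right)} = 9 F 3 F = 9 \cdot 3 F F = 9 \cdot 3 F^{2} = 27 F^{2}$)
$x{\left(-5 \right)} + U{\left(-6,d \right)} \left(-14\right) = 27 \left(-5\right)^{2} - -84 = 27 \cdot 25 + 84 = 675 + 84 = 759$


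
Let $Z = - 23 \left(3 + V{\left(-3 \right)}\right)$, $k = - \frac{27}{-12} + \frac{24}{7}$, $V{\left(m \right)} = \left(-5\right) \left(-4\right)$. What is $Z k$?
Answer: $- \frac{84111}{28} \approx -3004.0$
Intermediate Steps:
$V{\left(m \right)} = 20$
$k = \frac{159}{28}$ ($k = \left(-27\right) \left(- \frac{1}{12}\right) + 24 \cdot \frac{1}{7} = \frac{9}{4} + \frac{24}{7} = \frac{159}{28} \approx 5.6786$)
$Z = -529$ ($Z = - 23 \left(3 + 20\right) = \left(-23\right) 23 = -529$)
$Z k = \left(-529\right) \frac{159}{28} = - \frac{84111}{28}$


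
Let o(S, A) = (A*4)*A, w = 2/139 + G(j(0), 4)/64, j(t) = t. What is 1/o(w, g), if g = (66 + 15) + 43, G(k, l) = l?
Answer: 1/61504 ≈ 1.6259e-5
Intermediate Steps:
g = 124 (g = 81 + 43 = 124)
w = 171/2224 (w = 2/139 + 4/64 = 2*(1/139) + 4*(1/64) = 2/139 + 1/16 = 171/2224 ≈ 0.076888)
o(S, A) = 4*A² (o(S, A) = (4*A)*A = 4*A²)
1/o(w, g) = 1/(4*124²) = 1/(4*15376) = 1/61504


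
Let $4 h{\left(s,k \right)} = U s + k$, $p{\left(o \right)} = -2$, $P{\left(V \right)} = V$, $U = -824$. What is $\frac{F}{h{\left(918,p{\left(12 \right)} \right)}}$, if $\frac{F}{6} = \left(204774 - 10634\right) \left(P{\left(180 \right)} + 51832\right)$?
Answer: $- \frac{121171316160}{378217} \approx -3.2038 \cdot 10^{5}$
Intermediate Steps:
$h{\left(s,k \right)} = - 206 s + \frac{k}{4}$ ($h{\left(s,k \right)} = \frac{- 824 s + k}{4} = \frac{k - 824 s}{4} = - 206 s + \frac{k}{4}$)
$F = 60585658080$ ($F = 6 \left(204774 - 10634\right) \left(180 + 51832\right) = 6 \cdot 194140 \cdot 52012 = 6 \cdot 10097609680 = 60585658080$)
$\frac{F}{h{\left(918,p{\left(12 \right)} \right)}} = \frac{60585658080}{\left(-206\right) 918 + \frac{1}{4} \left(-2\right)} = \frac{60585658080}{-189108 - \frac{1}{2}} = \frac{60585658080}{- \frac{378217}{2}} = 60585658080 \left(- \frac{2}{378217}\right) = - \frac{121171316160}{378217}$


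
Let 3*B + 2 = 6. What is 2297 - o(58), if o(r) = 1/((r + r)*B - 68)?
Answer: 597217/260 ≈ 2297.0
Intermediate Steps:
B = 4/3 (B = -2/3 + (1/3)*6 = -2/3 + 2 = 4/3 ≈ 1.3333)
o(r) = 1/(-68 + 8*r/3) (o(r) = 1/((r + r)*(4/3) - 68) = 1/((2*r)*(4/3) - 68) = 1/(8*r/3 - 68) = 1/(-68 + 8*r/3))
2297 - o(58) = 2297 - 3/(4*(-51 + 2*58)) = 2297 - 3/(4*(-51 + 116)) = 2297 - 3/(4*65) = 2297 - 1*3/260 = 2297 - 3/260 = 597217/260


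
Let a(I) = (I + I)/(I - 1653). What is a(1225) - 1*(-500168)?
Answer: 107034727/214 ≈ 5.0016e+5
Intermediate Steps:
a(I) = 2*I/(-1653 + I) (a(I) = (2*I)/(-1653 + I) = 2*I/(-1653 + I))
a(1225) - 1*(-500168) = 2*1225/(-1653 + 1225) - 1*(-500168) = 2*1225/(-428) + 500168 = 2*1225*(-1/428) + 500168 = -1225/214 + 500168 = 107034727/214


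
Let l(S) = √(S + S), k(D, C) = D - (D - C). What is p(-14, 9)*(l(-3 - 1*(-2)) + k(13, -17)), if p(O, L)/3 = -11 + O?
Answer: 1275 - 75*I*√2 ≈ 1275.0 - 106.07*I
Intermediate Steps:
k(D, C) = C (k(D, C) = D + (C - D) = C)
p(O, L) = -33 + 3*O (p(O, L) = 3*(-11 + O) = -33 + 3*O)
l(S) = √2*√S (l(S) = √(2*S) = √2*√S)
p(-14, 9)*(l(-3 - 1*(-2)) + k(13, -17)) = (-33 + 3*(-14))*(√2*√(-3 - 1*(-2)) - 17) = (-33 - 42)*(√2*√(-3 + 2) - 17) = -75*(√2*√(-1) - 17) = -75*(√2*I - 17) = -75*(I*√2 - 17) = -75*(-17 + I*√2) = 1275 - 75*I*√2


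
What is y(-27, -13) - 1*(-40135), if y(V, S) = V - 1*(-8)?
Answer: 40116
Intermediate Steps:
y(V, S) = 8 + V (y(V, S) = V + 8 = 8 + V)
y(-27, -13) - 1*(-40135) = (8 - 27) - 1*(-40135) = -19 + 40135 = 40116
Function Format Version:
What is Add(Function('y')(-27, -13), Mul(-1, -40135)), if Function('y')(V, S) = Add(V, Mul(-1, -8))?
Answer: 40116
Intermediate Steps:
Function('y')(V, S) = Add(8, V) (Function('y')(V, S) = Add(V, 8) = Add(8, V))
Add(Function('y')(-27, -13), Mul(-1, -40135)) = Add(Add(8, -27), Mul(-1, -40135)) = Add(-19, 40135) = 40116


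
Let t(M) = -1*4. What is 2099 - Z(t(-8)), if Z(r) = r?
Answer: 2103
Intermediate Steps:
t(M) = -4
2099 - Z(t(-8)) = 2099 - 1*(-4) = 2099 + 4 = 2103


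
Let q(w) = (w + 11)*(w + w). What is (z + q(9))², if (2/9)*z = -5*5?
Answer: 245025/4 ≈ 61256.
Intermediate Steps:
z = -225/2 (z = 9*(-5*5)/2 = (9/2)*(-25) = -225/2 ≈ -112.50)
q(w) = 2*w*(11 + w) (q(w) = (11 + w)*(2*w) = 2*w*(11 + w))
(z + q(9))² = (-225/2 + 2*9*(11 + 9))² = (-225/2 + 2*9*20)² = (-225/2 + 360)² = (495/2)² = 245025/4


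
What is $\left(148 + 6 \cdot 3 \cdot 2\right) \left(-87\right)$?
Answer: $-16008$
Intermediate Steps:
$\left(148 + 6 \cdot 3 \cdot 2\right) \left(-87\right) = \left(148 + 18 \cdot 2\right) \left(-87\right) = \left(148 + 36\right) \left(-87\right) = 184 \left(-87\right) = -16008$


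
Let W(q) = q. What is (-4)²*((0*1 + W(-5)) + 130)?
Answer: 2000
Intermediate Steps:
(-4)²*((0*1 + W(-5)) + 130) = (-4)²*((0*1 - 5) + 130) = 16*((0 - 5) + 130) = 16*(-5 + 130) = 16*125 = 2000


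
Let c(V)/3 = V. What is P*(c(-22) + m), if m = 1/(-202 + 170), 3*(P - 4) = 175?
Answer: -395131/96 ≈ -4115.9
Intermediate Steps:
P = 187/3 (P = 4 + (⅓)*175 = 4 + 175/3 = 187/3 ≈ 62.333)
c(V) = 3*V
m = -1/32 (m = 1/(-32) = -1/32 ≈ -0.031250)
P*(c(-22) + m) = 187*(3*(-22) - 1/32)/3 = 187*(-66 - 1/32)/3 = (187/3)*(-2113/32) = -395131/96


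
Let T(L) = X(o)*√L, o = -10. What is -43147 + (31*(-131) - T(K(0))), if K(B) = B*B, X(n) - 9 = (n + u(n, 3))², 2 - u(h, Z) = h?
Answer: -47208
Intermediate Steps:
u(h, Z) = 2 - h
X(n) = 13 (X(n) = 9 + (n + (2 - n))² = 9 + 2² = 9 + 4 = 13)
K(B) = B²
T(L) = 13*√L
-43147 + (31*(-131) - T(K(0))) = -43147 + (31*(-131) - 13*√(0²)) = -43147 + (-4061 - 13*√0) = -43147 + (-4061 - 13*0) = -43147 + (-4061 - 1*0) = -43147 + (-4061 + 0) = -43147 - 4061 = -47208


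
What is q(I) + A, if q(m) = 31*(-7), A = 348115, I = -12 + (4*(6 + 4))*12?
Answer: 347898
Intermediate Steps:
I = 468 (I = -12 + (4*10)*12 = -12 + 40*12 = -12 + 480 = 468)
q(m) = -217
q(I) + A = -217 + 348115 = 347898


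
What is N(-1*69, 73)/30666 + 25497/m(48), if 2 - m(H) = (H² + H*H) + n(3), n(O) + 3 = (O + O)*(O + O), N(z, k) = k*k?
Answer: -757169771/142259574 ≈ -5.3224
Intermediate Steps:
N(z, k) = k²
n(O) = -3 + 4*O² (n(O) = -3 + (O + O)*(O + O) = -3 + (2*O)*(2*O) = -3 + 4*O²)
m(H) = -31 - 2*H² (m(H) = 2 - ((H² + H*H) + (-3 + 4*3²)) = 2 - ((H² + H²) + (-3 + 4*9)) = 2 - (2*H² + (-3 + 36)) = 2 - (2*H² + 33) = 2 - (33 + 2*H²) = 2 + (-33 - 2*H²) = -31 - 2*H²)
N(-1*69, 73)/30666 + 25497/m(48) = 73²/30666 + 25497/(-31 - 2*48²) = 5329*(1/30666) + 25497/(-31 - 2*2304) = 5329/30666 + 25497/(-31 - 4608) = 5329/30666 + 25497/(-4639) = 5329/30666 + 25497*(-1/4639) = 5329/30666 - 25497/4639 = -757169771/142259574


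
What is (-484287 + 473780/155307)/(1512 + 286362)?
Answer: -75212687329/44708847318 ≈ -1.6823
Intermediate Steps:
(-484287 + 473780/155307)/(1512 + 286362) = (-484287 + 473780*(1/155307))/287874 = (-484287 + 473780/155307)*(1/287874) = -75212687329/155307*1/287874 = -75212687329/44708847318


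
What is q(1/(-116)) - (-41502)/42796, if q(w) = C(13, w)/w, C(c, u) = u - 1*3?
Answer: 7488653/21398 ≈ 349.97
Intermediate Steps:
C(c, u) = -3 + u (C(c, u) = u - 3 = -3 + u)
q(w) = (-3 + w)/w
q(1/(-116)) - (-41502)/42796 = (-3 + 1/(-116))/(1/(-116)) - (-41502)/42796 = (-3 - 1/116)/(-1/116) - (-41502)/42796 = -116*(-349/116) - 1*(-20751/21398) = 349 + 20751/21398 = 7488653/21398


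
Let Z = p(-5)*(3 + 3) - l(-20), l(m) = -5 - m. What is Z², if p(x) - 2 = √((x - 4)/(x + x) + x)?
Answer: 9*(5 - I*√410)²/25 ≈ -138.6 - 72.894*I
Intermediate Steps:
p(x) = 2 + √(x + (-4 + x)/(2*x)) (p(x) = 2 + √((x - 4)/(x + x) + x) = 2 + √((-4 + x)/((2*x)) + x) = 2 + √((-4 + x)*(1/(2*x)) + x) = 2 + √((-4 + x)/(2*x) + x) = 2 + √(x + (-4 + x)/(2*x)))
Z = -3 + 3*I*√410/5 (Z = (2 + √(2 - 8/(-5) + 4*(-5))/2)*(3 + 3) - (-5 - 1*(-20)) = (2 + √(2 - 8*(-⅕) - 20)/2)*6 - (-5 + 20) = (2 + √(2 + 8/5 - 20)/2)*6 - 1*15 = (2 + √(-82/5)/2)*6 - 15 = (2 + (I*√410/5)/2)*6 - 15 = (2 + I*√410/10)*6 - 15 = (12 + 3*I*√410/5) - 15 = -3 + 3*I*√410/5 ≈ -3.0 + 12.149*I)
Z² = (-3 + 3*I*√410/5)²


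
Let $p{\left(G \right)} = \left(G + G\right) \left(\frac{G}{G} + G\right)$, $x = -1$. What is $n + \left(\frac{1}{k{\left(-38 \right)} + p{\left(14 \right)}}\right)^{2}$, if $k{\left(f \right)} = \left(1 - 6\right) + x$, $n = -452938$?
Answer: $- \frac{77631761447}{171396} \approx -4.5294 \cdot 10^{5}$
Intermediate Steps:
$k{\left(f \right)} = -6$ ($k{\left(f \right)} = \left(1 - 6\right) - 1 = -5 - 1 = -6$)
$p{\left(G \right)} = 2 G \left(1 + G\right)$
$n + \left(\frac{1}{k{\left(-38 \right)} + p{\left(14 \right)}}\right)^{2} = -452938 + \left(\frac{1}{-6 + 2 \cdot 14 \left(1 + 14\right)}\right)^{2} = -452938 + \left(\frac{1}{-6 + 2 \cdot 14 \cdot 15}\right)^{2} = -452938 + \left(\frac{1}{-6 + 420}\right)^{2} = -452938 + \left(\frac{1}{414}\right)^{2} = -452938 + \frac{1}{171396} = - \frac{77631761447}{171396}$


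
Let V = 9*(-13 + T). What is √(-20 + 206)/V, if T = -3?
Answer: -√186/144 ≈ -0.094710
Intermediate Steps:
V = -144 (V = 9*(-13 - 3) = 9*(-16) = -144)
√(-20 + 206)/V = √(-20 + 206)/(-144) = √186*(-1/144) = -√186/144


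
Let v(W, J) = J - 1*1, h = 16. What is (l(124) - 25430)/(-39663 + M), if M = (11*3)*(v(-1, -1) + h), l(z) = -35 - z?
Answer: 25589/39201 ≈ 0.65276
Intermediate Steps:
v(W, J) = -1 + J (v(W, J) = J - 1 = -1 + J)
M = 462 (M = (11*3)*((-1 - 1) + 16) = 33*(-2 + 16) = 33*14 = 462)
(l(124) - 25430)/(-39663 + M) = ((-35 - 1*124) - 25430)/(-39663 + 462) = ((-35 - 124) - 25430)/(-39201) = (-159 - 25430)*(-1/39201) = -25589*(-1/39201) = 25589/39201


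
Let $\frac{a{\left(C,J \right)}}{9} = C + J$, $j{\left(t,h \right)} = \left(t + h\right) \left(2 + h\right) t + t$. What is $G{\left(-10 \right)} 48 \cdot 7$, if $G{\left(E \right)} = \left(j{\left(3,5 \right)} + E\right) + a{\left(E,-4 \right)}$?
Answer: $11760$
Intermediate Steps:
$j{\left(t,h \right)} = t + t \left(2 + h\right) \left(h + t\right)$ ($j{\left(t,h \right)} = \left(h + t\right) \left(2 + h\right) t + t = \left(2 + h\right) \left(h + t\right) t + t = t \left(2 + h\right) \left(h + t\right) + t = t + t \left(2 + h\right) \left(h + t\right)$)
$a{\left(C,J \right)} = 9 C + 9 J$ ($a{\left(C,J \right)} = 9 \left(C + J\right) = 9 C + 9 J$)
$G{\left(E \right)} = 135 + 10 E$ ($G{\left(E \right)} = \left(3 \left(1 + 5^{2} + 2 \cdot 5 + 2 \cdot 3 + 5 \cdot 3\right) + E\right) + \left(9 E + 9 \left(-4\right)\right) = \left(3 \left(1 + 25 + 10 + 6 + 15\right) + E\right) + \left(9 E - 36\right) = \left(3 \cdot 57 + E\right) + \left(-36 + 9 E\right) = \left(171 + E\right) + \left(-36 + 9 E\right) = 135 + 10 E$)
$G{\left(-10 \right)} 48 \cdot 7 = \left(135 + 10 \left(-10\right)\right) 48 \cdot 7 = \left(135 - 100\right) 48 \cdot 7 = 35 \cdot 48 \cdot 7 = 1680 \cdot 7 = 11760$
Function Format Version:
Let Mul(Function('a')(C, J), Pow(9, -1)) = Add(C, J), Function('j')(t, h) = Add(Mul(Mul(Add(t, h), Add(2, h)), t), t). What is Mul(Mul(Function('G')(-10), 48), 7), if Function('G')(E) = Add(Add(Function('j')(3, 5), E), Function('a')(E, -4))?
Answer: 11760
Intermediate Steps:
Function('j')(t, h) = Add(t, Mul(t, Add(2, h), Add(h, t))) (Function('j')(t, h) = Add(Mul(Mul(Add(h, t), Add(2, h)), t), t) = Add(Mul(Mul(Add(2, h), Add(h, t)), t), t) = Add(Mul(t, Add(2, h), Add(h, t)), t) = Add(t, Mul(t, Add(2, h), Add(h, t))))
Function('a')(C, J) = Add(Mul(9, C), Mul(9, J)) (Function('a')(C, J) = Mul(9, Add(C, J)) = Add(Mul(9, C), Mul(9, J)))
Function('G')(E) = Add(135, Mul(10, E)) (Function('G')(E) = Add(Add(Mul(3, Add(1, Pow(5, 2), Mul(2, 5), Mul(2, 3), Mul(5, 3))), E), Add(Mul(9, E), Mul(9, -4))) = Add(Add(Mul(3, Add(1, 25, 10, 6, 15)), E), Add(Mul(9, E), -36)) = Add(Add(Mul(3, 57), E), Add(-36, Mul(9, E))) = Add(Add(171, E), Add(-36, Mul(9, E))) = Add(135, Mul(10, E)))
Mul(Mul(Function('G')(-10), 48), 7) = Mul(Mul(Add(135, Mul(10, -10)), 48), 7) = Mul(Mul(Add(135, -100), 48), 7) = Mul(Mul(35, 48), 7) = Mul(1680, 7) = 11760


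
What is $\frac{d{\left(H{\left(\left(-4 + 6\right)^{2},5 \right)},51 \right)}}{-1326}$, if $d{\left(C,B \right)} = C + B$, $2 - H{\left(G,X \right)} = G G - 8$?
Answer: $- \frac{15}{442} \approx -0.033937$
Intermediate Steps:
$H{\left(G,X \right)} = 10 - G^{2}$ ($H{\left(G,X \right)} = 2 - \left(G G - 8\right) = 2 - \left(G^{2} - 8\right) = 2 - \left(-8 + G^{2}\right) = 10 - G^{2}$)
$d{\left(C,B \right)} = B + C$
$\frac{d{\left(H{\left(\left(-4 + 6\right)^{2},5 \right)},51 \right)}}{-1326} = \frac{51 + \left(10 - \left(\left(-4 + 6\right)^{2}\right)^{2}\right)}{-1326} = \left(51 + \left(10 - \left(2^{2}\right)^{2}\right)\right) \left(- \frac{1}{1326}\right) = \left(51 + \left(10 - 4^{2}\right)\right) \left(- \frac{1}{1326}\right) = \left(51 + \left(10 - 16\right)\right) \left(- \frac{1}{1326}\right) = \left(51 - 6\right) \left(- \frac{1}{1326}\right) = 45 \left(- \frac{1}{1326}\right) = - \frac{15}{442}$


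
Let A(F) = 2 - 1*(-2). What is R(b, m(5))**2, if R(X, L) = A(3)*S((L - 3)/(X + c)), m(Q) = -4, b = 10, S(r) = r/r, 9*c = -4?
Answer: 16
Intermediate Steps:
c = -4/9 (c = (1/9)*(-4) = -4/9 ≈ -0.44444)
S(r) = 1
A(F) = 4 (A(F) = 2 + 2 = 4)
R(X, L) = 4 (R(X, L) = 4*1 = 4)
R(b, m(5))**2 = 4**2 = 16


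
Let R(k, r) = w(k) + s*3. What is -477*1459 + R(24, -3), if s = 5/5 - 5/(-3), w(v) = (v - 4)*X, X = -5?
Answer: -696035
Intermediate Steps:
w(v) = 20 - 5*v (w(v) = (v - 4)*(-5) = (-4 + v)*(-5) = 20 - 5*v)
s = 8/3 (s = 5*(⅕) - 5*(-⅓) = 1 + 5/3 = 8/3 ≈ 2.6667)
R(k, r) = 28 - 5*k (R(k, r) = (20 - 5*k) + (8/3)*3 = (20 - 5*k) + 8 = 28 - 5*k)
-477*1459 + R(24, -3) = -477*1459 + (28 - 5*24) = -695943 + (28 - 120) = -695943 - 92 = -696035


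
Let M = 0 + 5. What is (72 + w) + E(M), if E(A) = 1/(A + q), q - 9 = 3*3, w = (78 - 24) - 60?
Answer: 1519/23 ≈ 66.043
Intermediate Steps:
M = 5
w = -6 (w = 54 - 60 = -6)
q = 18 (q = 9 + 3*3 = 9 + 9 = 18)
E(A) = 1/(18 + A) (E(A) = 1/(A + 18) = 1/(18 + A))
(72 + w) + E(M) = (72 - 6) + 1/(18 + 5) = 66 + 1/23 = 1519/23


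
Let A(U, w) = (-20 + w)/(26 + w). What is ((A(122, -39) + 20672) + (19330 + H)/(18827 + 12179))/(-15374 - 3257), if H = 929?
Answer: -8334521137/7509746218 ≈ -1.1098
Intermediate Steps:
A(U, w) = (-20 + w)/(26 + w)
((A(122, -39) + 20672) + (19330 + H)/(18827 + 12179))/(-15374 - 3257) = (((-20 - 39)/(26 - 39) + 20672) + (19330 + 929)/(18827 + 12179))/(-15374 - 3257) = ((-59/(-13) + 20672) + 20259/31006)/(-18631) = ((-1/13*(-59) + 20672) + 20259*(1/31006))*(-1/18631) = ((59/13 + 20672) + 20259/31006)*(-1/18631) = (268795/13 + 20259/31006)*(-1/18631) = (8334521137/403078)*(-1/18631) = -8334521137/7509746218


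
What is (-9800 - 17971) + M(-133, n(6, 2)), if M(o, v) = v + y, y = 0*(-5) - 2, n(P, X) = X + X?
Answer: -27769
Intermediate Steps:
n(P, X) = 2*X
y = -2 (y = 0 - 2 = -2)
M(o, v) = -2 + v (M(o, v) = v - 2 = -2 + v)
(-9800 - 17971) + M(-133, n(6, 2)) = (-9800 - 17971) + (-2 + 2*2) = -27771 + (-2 + 4) = -27771 + 2 = -27769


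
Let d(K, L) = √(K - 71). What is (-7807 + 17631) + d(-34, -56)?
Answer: 9824 + I*√105 ≈ 9824.0 + 10.247*I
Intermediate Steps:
d(K, L) = √(-71 + K)
(-7807 + 17631) + d(-34, -56) = (-7807 + 17631) + √(-71 - 34) = 9824 + √(-105) = 9824 + I*√105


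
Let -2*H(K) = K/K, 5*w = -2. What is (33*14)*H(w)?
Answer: -231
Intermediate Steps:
w = -⅖ (w = (⅕)*(-2) = -⅖ ≈ -0.40000)
H(K) = -½ (H(K) = -K/(2*K) = -½*1 = -½)
(33*14)*H(w) = (33*14)*(-½) = 462*(-½) = -231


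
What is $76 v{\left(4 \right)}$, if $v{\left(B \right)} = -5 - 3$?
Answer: $-608$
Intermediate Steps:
$v{\left(B \right)} = -8$ ($v{\left(B \right)} = -5 - 3 = -8$)
$76 v{\left(4 \right)} = 76 \left(-8\right) = -608$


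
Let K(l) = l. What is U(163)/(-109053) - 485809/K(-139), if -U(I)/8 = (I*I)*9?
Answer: 5916092381/1684263 ≈ 3512.6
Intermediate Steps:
U(I) = -72*I² (U(I) = -8*I*I*9 = -8*I²*9 = -72*I²)
U(163)/(-109053) - 485809/K(-139) = -72*163²/(-109053) - 485809/(-139) = -72*26569*(-1/109053) - 485809*(-1/139) = -1912968*(-1/109053) + 485809/139 = 212552/12117 + 485809/139 = 5916092381/1684263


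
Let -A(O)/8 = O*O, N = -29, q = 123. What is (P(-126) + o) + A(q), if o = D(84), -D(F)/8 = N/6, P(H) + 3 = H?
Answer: -363367/3 ≈ -1.2112e+5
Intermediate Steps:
P(H) = -3 + H
A(O) = -8*O**2 (A(O) = -8*O*O = -8*O**2)
D(F) = 116/3 (D(F) = -(-232)/6 = -8*(-29/6) = 116/3)
o = 116/3 ≈ 38.667
(P(-126) + o) + A(q) = ((-3 - 126) + 116/3) - 8*123**2 = (-129 + 116/3) - 8*15129 = -271/3 - 121032 = -363367/3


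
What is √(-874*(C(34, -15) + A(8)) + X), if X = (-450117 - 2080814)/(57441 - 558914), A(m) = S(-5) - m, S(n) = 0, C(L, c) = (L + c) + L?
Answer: I*√9889249231880207/501473 ≈ 198.31*I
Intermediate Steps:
C(L, c) = c + 2*L
A(m) = -m (A(m) = 0 - m = -m)
X = 2530931/501473 (X = -2530931/(-501473) = -2530931*(-1/501473) = 2530931/501473 ≈ 5.0470)
√(-874*(C(34, -15) + A(8)) + X) = √(-874*((-15 + 2*34) - 1*8) + 2530931/501473) = √(-874*((-15 + 68) - 8) + 2530931/501473) = √(-874*(53 - 8) + 2530931/501473) = √(-874*45 + 2530931/501473) = √(-39330 + 2530931/501473) = √(-19720402159/501473) = I*√9889249231880207/501473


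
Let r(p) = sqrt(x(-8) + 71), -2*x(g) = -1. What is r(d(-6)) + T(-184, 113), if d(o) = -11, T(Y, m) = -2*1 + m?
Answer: 111 + sqrt(286)/2 ≈ 119.46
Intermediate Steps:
T(Y, m) = -2 + m
x(g) = 1/2 (x(g) = -1/2*(-1) = 1/2)
r(p) = sqrt(286)/2 (r(p) = sqrt(1/2 + 71) = sqrt(143/2) = sqrt(286)/2)
r(d(-6)) + T(-184, 113) = sqrt(286)/2 + (-2 + 113) = sqrt(286)/2 + 111 = 111 + sqrt(286)/2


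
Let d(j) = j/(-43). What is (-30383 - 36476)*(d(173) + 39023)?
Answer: -112177099944/43 ≈ -2.6088e+9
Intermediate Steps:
d(j) = -j/43 (d(j) = j*(-1/43) = -j/43)
(-30383 - 36476)*(d(173) + 39023) = (-30383 - 36476)*(-1/43*173 + 39023) = -66859*(-173/43 + 39023) = -66859*1677816/43 = -112177099944/43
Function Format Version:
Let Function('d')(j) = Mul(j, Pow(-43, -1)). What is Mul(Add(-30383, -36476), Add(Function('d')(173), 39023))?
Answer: Rational(-112177099944, 43) ≈ -2.6088e+9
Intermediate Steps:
Function('d')(j) = Mul(Rational(-1, 43), j) (Function('d')(j) = Mul(j, Rational(-1, 43)) = Mul(Rational(-1, 43), j))
Mul(Add(-30383, -36476), Add(Function('d')(173), 39023)) = Mul(Add(-30383, -36476), Add(Mul(Rational(-1, 43), 173), 39023)) = Mul(-66859, Add(Rational(-173, 43), 39023)) = Mul(-66859, Rational(1677816, 43)) = Rational(-112177099944, 43)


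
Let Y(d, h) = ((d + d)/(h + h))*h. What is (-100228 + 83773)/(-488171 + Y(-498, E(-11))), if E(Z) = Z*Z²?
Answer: 16455/488669 ≈ 0.033673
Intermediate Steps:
E(Z) = Z³
Y(d, h) = d (Y(d, h) = ((2*d)/((2*h)))*h = ((2*d)*(1/(2*h)))*h = (d/h)*h = d)
(-100228 + 83773)/(-488171 + Y(-498, E(-11))) = (-100228 + 83773)/(-488171 - 498) = -16455/(-488669) = -16455*(-1/488669) = 16455/488669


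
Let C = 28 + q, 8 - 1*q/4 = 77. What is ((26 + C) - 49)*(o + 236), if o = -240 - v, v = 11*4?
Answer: 13008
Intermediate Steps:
v = 44
q = -276 (q = 32 - 4*77 = 32 - 308 = -276)
o = -284 (o = -240 - 1*44 = -240 - 44 = -284)
C = -248 (C = 28 - 276 = -248)
((26 + C) - 49)*(o + 236) = ((26 - 248) - 49)*(-284 + 236) = (-222 - 49)*(-48) = -271*(-48) = 13008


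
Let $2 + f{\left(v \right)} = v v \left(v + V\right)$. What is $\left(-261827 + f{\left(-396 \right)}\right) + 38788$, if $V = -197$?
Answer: $-93214929$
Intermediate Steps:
$f{\left(v \right)} = -2 + v^{2} \left(-197 + v\right)$ ($f{\left(v \right)} = -2 + v v \left(v - 197\right) = -2 + v^{2} \left(-197 + v\right)$)
$\left(-261827 + f{\left(-396 \right)}\right) + 38788 = \left(-261827 - \left(2 + 30892752 + 62099136\right)\right) + 38788 = \left(-261827 - 92991890\right) + 38788 = -93253717 + 38788 = -93214929$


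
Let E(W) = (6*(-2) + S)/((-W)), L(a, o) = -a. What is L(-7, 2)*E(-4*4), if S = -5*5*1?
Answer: -259/16 ≈ -16.188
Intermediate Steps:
S = -25 (S = -25*1 = -25)
E(W) = 37/W (E(W) = (6*(-2) - 25)/((-W)) = (-12 - 25)*(-1/W) = -(-37)/W = 37/W)
L(-7, 2)*E(-4*4) = (-1*(-7))*(37/((-4*4))) = 7*(37/(-16)) = 7*(37*(-1/16)) = 7*(-37/16) = -259/16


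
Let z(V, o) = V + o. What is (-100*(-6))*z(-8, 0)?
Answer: -4800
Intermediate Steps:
(-100*(-6))*z(-8, 0) = (-100*(-6))*(-8 + 0) = 600*(-8) = -4800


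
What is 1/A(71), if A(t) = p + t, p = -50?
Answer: 1/21 ≈ 0.047619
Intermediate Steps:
A(t) = -50 + t
1/A(71) = 1/(-50 + 71) = 1/21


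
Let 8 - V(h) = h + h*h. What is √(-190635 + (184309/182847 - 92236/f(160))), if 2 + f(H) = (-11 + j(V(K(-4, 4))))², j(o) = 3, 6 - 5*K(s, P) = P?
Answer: I*√6172703517895789434/5668257 ≈ 438.32*I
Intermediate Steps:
K(s, P) = 6/5 - P/5
V(h) = 8 - h - h² (V(h) = 8 - (h + h*h) = 8 - (h + h²) = 8 + (-h - h²) = 8 - h - h²)
f(H) = 62 (f(H) = -2 + (-11 + 3)² = -2 + (-8)² = -2 + 64 = 62)
√(-190635 + (184309/182847 - 92236/f(160))) = √(-190635 + (184309/182847 - 92236/62)) = √(-190635 + (184309*(1/182847) - 92236*1/62)) = √(-190635 + (184309/182847 - 46118/31)) = √(-190635 - 8426824367/5668257) = √(-1088994997562/5668257) = I*√6172703517895789434/5668257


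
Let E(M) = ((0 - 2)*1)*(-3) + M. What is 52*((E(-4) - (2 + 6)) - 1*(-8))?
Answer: 104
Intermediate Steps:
E(M) = 6 + M (E(M) = -2*1*(-3) + M = -2*(-3) + M = 6 + M)
52*((E(-4) - (2 + 6)) - 1*(-8)) = 52*(((6 - 4) - (2 + 6)) - 1*(-8)) = 52*((2 - 8) + 8) = 52*(-6 + 8) = 52*2 = 104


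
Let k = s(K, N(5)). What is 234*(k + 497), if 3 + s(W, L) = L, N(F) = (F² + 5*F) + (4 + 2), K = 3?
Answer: 128700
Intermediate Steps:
N(F) = 6 + F² + 5*F (N(F) = (F² + 5*F) + 6 = 6 + F² + 5*F)
s(W, L) = -3 + L
k = 53 (k = -3 + (6 + 5² + 5*5) = -3 + (6 + 25 + 25) = -3 + 56 = 53)
234*(k + 497) = 234*(53 + 497) = 234*550 = 128700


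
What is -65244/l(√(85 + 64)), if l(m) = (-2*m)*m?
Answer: 32622/149 ≈ 218.94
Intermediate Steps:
l(m) = -2*m²
-65244/l(√(85 + 64)) = -65244*(-1/(2*(85 + 64))) = -65244/((-2*(√149)²)) = -65244/((-2*149)) = -65244/(-298) = -65244*(-1/298) = 32622/149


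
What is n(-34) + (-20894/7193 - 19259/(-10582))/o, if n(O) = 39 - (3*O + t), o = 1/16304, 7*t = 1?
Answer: -4674267448826/266407141 ≈ -17546.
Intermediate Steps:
t = ⅐ (t = (⅐)*1 = ⅐ ≈ 0.14286)
o = 1/16304 ≈ 6.1335e-5
n(O) = 272/7 - 3*O (n(O) = 39 - (3*O + ⅐) = 39 - (⅐ + 3*O) = 39 + (-⅐ - 3*O) = 272/7 - 3*O)
n(-34) + (-20894/7193 - 19259/(-10582))/o = (272/7 - 3*(-34)) + (-20894/7193 - 19259/(-10582))/(1/16304) = (272/7 + 102) + (-20894*1/7193 - 19259*(-1/10582))*16304 = 986/7 + (-20894/7193 + 19259/10582)*16304 = 986/7 - 82570321/76116326*16304 = 986/7 - 673113256792/38058163 = -4674267448826/266407141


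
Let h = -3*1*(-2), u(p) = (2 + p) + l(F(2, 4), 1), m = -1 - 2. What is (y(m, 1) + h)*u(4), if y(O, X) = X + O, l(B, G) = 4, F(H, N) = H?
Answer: 40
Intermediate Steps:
m = -3
y(O, X) = O + X
u(p) = 6 + p (u(p) = (2 + p) + 4 = 6 + p)
h = 6 (h = -3*(-2) = 6)
(y(m, 1) + h)*u(4) = ((-3 + 1) + 6)*(6 + 4) = (-2 + 6)*10 = 4*10 = 40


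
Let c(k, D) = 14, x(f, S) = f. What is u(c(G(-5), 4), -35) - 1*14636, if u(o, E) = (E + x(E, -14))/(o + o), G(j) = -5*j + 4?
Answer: -29277/2 ≈ -14639.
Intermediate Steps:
G(j) = 4 - 5*j
u(o, E) = E/o (u(o, E) = (E + E)/(o + o) = (2*E)/((2*o)) = (2*E)*(1/(2*o)) = E/o)
u(c(G(-5), 4), -35) - 1*14636 = -35/14 - 1*14636 = -35*1/14 - 14636 = -5/2 - 14636 = -29277/2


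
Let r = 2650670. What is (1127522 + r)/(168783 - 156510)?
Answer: 3778192/12273 ≈ 307.85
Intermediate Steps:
(1127522 + r)/(168783 - 156510) = (1127522 + 2650670)/(168783 - 156510) = 3778192/12273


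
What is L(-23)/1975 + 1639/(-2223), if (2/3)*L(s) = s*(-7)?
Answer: -5400341/8780850 ≈ -0.61501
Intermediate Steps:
L(s) = -21*s/2 (L(s) = 3*(s*(-7))/2 = 3*(-7*s)/2 = -21*s/2)
L(-23)/1975 + 1639/(-2223) = -21/2*(-23)/1975 + 1639/(-2223) = (483/2)*(1/1975) + 1639*(-1/2223) = 483/3950 - 1639/2223 = -5400341/8780850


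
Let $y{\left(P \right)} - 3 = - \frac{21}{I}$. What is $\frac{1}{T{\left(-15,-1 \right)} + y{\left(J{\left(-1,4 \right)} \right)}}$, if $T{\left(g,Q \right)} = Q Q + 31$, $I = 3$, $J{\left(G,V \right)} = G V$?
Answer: $\frac{1}{28} \approx 0.035714$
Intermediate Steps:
$T{\left(g,Q \right)} = 31 + Q^{2}$ ($T{\left(g,Q \right)} = Q^{2} + 31 = 31 + Q^{2}$)
$y{\left(P \right)} = -4$ ($y{\left(P \right)} = 3 - \frac{21}{3} = 3 - 7 = -4$)
$\frac{1}{T{\left(-15,-1 \right)} + y{\left(J{\left(-1,4 \right)} \right)}} = \frac{1}{\left(31 + \left(-1\right)^{2}\right) - 4} = \frac{1}{\left(31 + 1\right) - 4} = \frac{1}{32 - 4} = \frac{1}{28}$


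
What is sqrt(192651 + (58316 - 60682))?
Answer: sqrt(190285) ≈ 436.22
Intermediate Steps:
sqrt(192651 + (58316 - 60682)) = sqrt(192651 - 2366) = sqrt(190285)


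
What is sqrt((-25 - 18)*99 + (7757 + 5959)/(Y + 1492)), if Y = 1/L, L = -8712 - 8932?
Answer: 5*I*sqrt(1453688842636041)/2924983 ≈ 65.175*I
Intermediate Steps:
L = -17644
Y = -1/17644 (Y = 1/(-17644) = -1/17644 ≈ -5.6677e-5)
sqrt((-25 - 18)*99 + (7757 + 5959)/(Y + 1492)) = sqrt((-25 - 18)*99 + (7757 + 5959)/(-1/17644 + 1492)) = sqrt(-43*99 + 13716/(26324847/17644)) = sqrt(-4257 + 13716*(17644/26324847)) = sqrt(-4257 + 26889456/2924983) = sqrt(-12424763175/2924983) = 5*I*sqrt(1453688842636041)/2924983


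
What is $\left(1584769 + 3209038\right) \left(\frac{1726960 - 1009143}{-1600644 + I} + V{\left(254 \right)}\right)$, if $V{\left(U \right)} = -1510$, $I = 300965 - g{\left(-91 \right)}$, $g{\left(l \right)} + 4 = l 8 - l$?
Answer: $- \frac{9406720637234979}{1299038} \approx -7.2413 \cdot 10^{9}$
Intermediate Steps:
$g{\left(l \right)} = -4 + 7 l$ ($g{\left(l \right)} = -4 - \left(l - l 8\right) = -4 + \left(8 l - l\right) = -4 + 7 l$)
$I = 301606$ ($I = 300965 - \left(-4 + 7 \left(-91\right)\right) = 300965 - \left(-4 - 637\right) = 300965 - -641 = 300965 + 641 = 301606$)
$\left(1584769 + 3209038\right) \left(\frac{1726960 - 1009143}{-1600644 + I} + V{\left(254 \right)}\right) = \left(1584769 + 3209038\right) \left(\frac{1726960 - 1009143}{-1600644 + 301606} - 1510\right) = 4793807 \left(\frac{717817}{-1299038} - 1510\right) = 4793807 \left(717817 \left(- \frac{1}{1299038}\right) - 1510\right) = 4793807 \left(- \frac{717817}{1299038} - 1510\right) = 4793807 \left(- \frac{1962265197}{1299038}\right) = - \frac{9406720637234979}{1299038}$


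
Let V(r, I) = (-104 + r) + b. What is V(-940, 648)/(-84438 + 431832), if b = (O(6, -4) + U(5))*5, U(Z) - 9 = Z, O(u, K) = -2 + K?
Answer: -502/173697 ≈ -0.0028901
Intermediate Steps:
U(Z) = 9 + Z
b = 40 (b = ((-2 - 4) + (9 + 5))*5 = (-6 + 14)*5 = 8*5 = 40)
V(r, I) = -64 + r (V(r, I) = (-104 + r) + 40 = -64 + r)
V(-940, 648)/(-84438 + 431832) = (-64 - 940)/(-84438 + 431832) = -1004/347394 = -1004*1/347394 = -502/173697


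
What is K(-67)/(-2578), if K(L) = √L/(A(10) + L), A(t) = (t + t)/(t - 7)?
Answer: 3*I*√67/466618 ≈ 5.2626e-5*I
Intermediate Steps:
A(t) = 2*t/(-7 + t) (A(t) = (2*t)/(-7 + t) = 2*t/(-7 + t))
K(L) = √L/(20/3 + L) (K(L) = √L/(2*10/(-7 + 10) + L) = √L/(2*10/3 + L) = √L/(2*10*(⅓) + L) = √L/(20/3 + L))
K(-67)/(-2578) = (3*√(-67)/(20 + 3*(-67)))/(-2578) = (3*(I*√67)/(20 - 201))*(-1/2578) = (3*(I*√67)/(-181))*(-1/2578) = (3*(I*√67)*(-1/181))*(-1/2578) = -3*I*√67/181*(-1/2578) = 3*I*√67/466618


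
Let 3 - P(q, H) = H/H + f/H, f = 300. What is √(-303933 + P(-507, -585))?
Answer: I*√462278271/39 ≈ 551.3*I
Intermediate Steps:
P(q, H) = 2 - 300/H (P(q, H) = 3 - (H/H + 300/H) = 3 - (1 + 300/H) = 3 + (-1 - 300/H) = 2 - 300/H)
√(-303933 + P(-507, -585)) = √(-303933 + (2 - 300/(-585))) = √(-303933 + (2 - 300*(-1/585))) = √(-303933 + (2 + 20/39)) = √(-303933 + 98/39) = √(-11853289/39) = I*√462278271/39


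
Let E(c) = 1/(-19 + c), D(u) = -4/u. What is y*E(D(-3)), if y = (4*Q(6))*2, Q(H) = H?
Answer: -144/53 ≈ -2.7170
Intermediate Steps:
y = 48 (y = (4*6)*2 = 24*2 = 48)
y*E(D(-3)) = 48/(-19 - 4/(-3)) = 48/(-19 - 4*(-1/3)) = 48/(-19 + 4/3) = 48/(-53/3) = 48*(-3/53) = -144/53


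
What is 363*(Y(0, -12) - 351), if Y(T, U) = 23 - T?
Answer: -119064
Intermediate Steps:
363*(Y(0, -12) - 351) = 363*((23 - 1*0) - 351) = 363*((23 + 0) - 351) = 363*(23 - 351) = 363*(-328) = -119064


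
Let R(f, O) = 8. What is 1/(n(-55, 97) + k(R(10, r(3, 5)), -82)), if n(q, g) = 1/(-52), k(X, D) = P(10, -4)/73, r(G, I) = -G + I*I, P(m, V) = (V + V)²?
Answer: 3796/3255 ≈ 1.1662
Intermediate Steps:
P(m, V) = 4*V² (P(m, V) = (2*V)² = 4*V²)
r(G, I) = I² - G (r(G, I) = -G + I² = I² - G)
k(X, D) = 64/73 (k(X, D) = (4*(-4)²)/73 = (4*16)*(1/73) = 64*(1/73) = 64/73)
n(q, g) = -1/52
1/(n(-55, 97) + k(R(10, r(3, 5)), -82)) = 1/(-1/52 + 64/73) = 1/(3255/3796) = 3796/3255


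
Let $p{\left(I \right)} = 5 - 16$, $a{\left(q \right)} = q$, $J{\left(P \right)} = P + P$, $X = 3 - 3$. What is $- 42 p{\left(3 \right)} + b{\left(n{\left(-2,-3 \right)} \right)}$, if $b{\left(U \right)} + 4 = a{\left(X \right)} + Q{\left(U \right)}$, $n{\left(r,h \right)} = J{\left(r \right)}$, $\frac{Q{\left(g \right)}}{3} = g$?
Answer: $446$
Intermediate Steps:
$X = 0$
$J{\left(P \right)} = 2 P$
$Q{\left(g \right)} = 3 g$
$p{\left(I \right)} = -11$ ($p{\left(I \right)} = 5 - 16 = -11$)
$n{\left(r,h \right)} = 2 r$
$b{\left(U \right)} = -4 + 3 U$ ($b{\left(U \right)} = -4 + \left(0 + 3 U\right) = -4 + 3 U$)
$- 42 p{\left(3 \right)} + b{\left(n{\left(-2,-3 \right)} \right)} = \left(-42\right) \left(-11\right) + \left(-4 + 3 \cdot 2 \left(-2\right)\right) = 462 + \left(-4 + 3 \left(-4\right)\right) = 462 - 16 = 446$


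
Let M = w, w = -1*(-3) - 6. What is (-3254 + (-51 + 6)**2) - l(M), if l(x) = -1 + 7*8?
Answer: -1284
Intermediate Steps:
w = -3 (w = 3 - 6 = -3)
M = -3
l(x) = 55 (l(x) = -1 + 56 = 55)
(-3254 + (-51 + 6)**2) - l(M) = (-3254 + (-51 + 6)**2) - 1*55 = (-3254 + (-45)**2) - 55 = (-3254 + 2025) - 55 = -1229 - 55 = -1284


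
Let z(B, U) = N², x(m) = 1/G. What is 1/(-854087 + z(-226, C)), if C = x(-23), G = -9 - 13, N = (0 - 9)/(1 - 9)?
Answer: -64/54661487 ≈ -1.1708e-6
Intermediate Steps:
N = 9/8 (N = -9/(-8) = -9*(-⅛) = 9/8 ≈ 1.1250)
G = -22
x(m) = -1/22 (x(m) = 1/(-22) = -1/22)
C = -1/22 ≈ -0.045455
z(B, U) = 81/64 (z(B, U) = (9/8)² = 81/64)
1/(-854087 + z(-226, C)) = 1/(-854087 + 81/64) = 1/(-54661487/64) = -64/54661487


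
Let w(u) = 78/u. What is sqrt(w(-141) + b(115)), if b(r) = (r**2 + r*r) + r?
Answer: sqrt(58680863)/47 ≈ 162.99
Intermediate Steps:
b(r) = r + 2*r**2 (b(r) = (r**2 + r**2) + r = 2*r**2 + r = r + 2*r**2)
sqrt(w(-141) + b(115)) = sqrt(78/(-141) + 115*(1 + 2*115)) = sqrt(78*(-1/141) + 115*(1 + 230)) = sqrt(-26/47 + 115*231) = sqrt(-26/47 + 26565) = sqrt(1248529/47) = sqrt(58680863)/47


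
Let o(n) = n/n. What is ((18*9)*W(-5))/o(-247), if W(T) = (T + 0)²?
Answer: 4050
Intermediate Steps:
W(T) = T²
o(n) = 1
((18*9)*W(-5))/o(-247) = ((18*9)*(-5)²)/1 = (162*25)*1 = 4050*1 = 4050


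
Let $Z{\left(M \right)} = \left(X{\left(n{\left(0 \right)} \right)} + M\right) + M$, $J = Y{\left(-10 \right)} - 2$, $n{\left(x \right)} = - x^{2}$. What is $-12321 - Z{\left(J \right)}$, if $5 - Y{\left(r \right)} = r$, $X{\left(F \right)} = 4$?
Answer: $-12351$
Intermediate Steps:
$Y{\left(r \right)} = 5 - r$
$J = 13$ ($J = \left(5 - -10\right) - 2 = \left(5 + 10\right) - 2 = 15 - 2 = 13$)
$Z{\left(M \right)} = 4 + 2 M$ ($Z{\left(M \right)} = \left(4 + M\right) + M = 4 + 2 M$)
$-12321 - Z{\left(J \right)} = -12321 - \left(4 + 2 \cdot 13\right) = -12321 - \left(4 + 26\right) = -12321 - 30 = -12351$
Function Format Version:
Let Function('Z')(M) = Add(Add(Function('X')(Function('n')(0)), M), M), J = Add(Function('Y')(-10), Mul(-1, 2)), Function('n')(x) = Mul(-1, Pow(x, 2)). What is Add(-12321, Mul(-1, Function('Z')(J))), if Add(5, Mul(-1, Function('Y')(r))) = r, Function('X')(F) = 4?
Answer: -12351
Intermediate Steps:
Function('Y')(r) = Add(5, Mul(-1, r))
J = 13 (J = Add(Add(5, Mul(-1, -10)), Mul(-1, 2)) = Add(Add(5, 10), -2) = Add(15, -2) = 13)
Function('Z')(M) = Add(4, Mul(2, M)) (Function('Z')(M) = Add(Add(4, M), M) = Add(4, Mul(2, M)))
Add(-12321, Mul(-1, Function('Z')(J))) = Add(-12321, Mul(-1, Add(4, Mul(2, 13)))) = Add(-12321, Mul(-1, Add(4, 26))) = Add(-12321, Mul(-1, 30)) = Add(-12321, -30) = -12351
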